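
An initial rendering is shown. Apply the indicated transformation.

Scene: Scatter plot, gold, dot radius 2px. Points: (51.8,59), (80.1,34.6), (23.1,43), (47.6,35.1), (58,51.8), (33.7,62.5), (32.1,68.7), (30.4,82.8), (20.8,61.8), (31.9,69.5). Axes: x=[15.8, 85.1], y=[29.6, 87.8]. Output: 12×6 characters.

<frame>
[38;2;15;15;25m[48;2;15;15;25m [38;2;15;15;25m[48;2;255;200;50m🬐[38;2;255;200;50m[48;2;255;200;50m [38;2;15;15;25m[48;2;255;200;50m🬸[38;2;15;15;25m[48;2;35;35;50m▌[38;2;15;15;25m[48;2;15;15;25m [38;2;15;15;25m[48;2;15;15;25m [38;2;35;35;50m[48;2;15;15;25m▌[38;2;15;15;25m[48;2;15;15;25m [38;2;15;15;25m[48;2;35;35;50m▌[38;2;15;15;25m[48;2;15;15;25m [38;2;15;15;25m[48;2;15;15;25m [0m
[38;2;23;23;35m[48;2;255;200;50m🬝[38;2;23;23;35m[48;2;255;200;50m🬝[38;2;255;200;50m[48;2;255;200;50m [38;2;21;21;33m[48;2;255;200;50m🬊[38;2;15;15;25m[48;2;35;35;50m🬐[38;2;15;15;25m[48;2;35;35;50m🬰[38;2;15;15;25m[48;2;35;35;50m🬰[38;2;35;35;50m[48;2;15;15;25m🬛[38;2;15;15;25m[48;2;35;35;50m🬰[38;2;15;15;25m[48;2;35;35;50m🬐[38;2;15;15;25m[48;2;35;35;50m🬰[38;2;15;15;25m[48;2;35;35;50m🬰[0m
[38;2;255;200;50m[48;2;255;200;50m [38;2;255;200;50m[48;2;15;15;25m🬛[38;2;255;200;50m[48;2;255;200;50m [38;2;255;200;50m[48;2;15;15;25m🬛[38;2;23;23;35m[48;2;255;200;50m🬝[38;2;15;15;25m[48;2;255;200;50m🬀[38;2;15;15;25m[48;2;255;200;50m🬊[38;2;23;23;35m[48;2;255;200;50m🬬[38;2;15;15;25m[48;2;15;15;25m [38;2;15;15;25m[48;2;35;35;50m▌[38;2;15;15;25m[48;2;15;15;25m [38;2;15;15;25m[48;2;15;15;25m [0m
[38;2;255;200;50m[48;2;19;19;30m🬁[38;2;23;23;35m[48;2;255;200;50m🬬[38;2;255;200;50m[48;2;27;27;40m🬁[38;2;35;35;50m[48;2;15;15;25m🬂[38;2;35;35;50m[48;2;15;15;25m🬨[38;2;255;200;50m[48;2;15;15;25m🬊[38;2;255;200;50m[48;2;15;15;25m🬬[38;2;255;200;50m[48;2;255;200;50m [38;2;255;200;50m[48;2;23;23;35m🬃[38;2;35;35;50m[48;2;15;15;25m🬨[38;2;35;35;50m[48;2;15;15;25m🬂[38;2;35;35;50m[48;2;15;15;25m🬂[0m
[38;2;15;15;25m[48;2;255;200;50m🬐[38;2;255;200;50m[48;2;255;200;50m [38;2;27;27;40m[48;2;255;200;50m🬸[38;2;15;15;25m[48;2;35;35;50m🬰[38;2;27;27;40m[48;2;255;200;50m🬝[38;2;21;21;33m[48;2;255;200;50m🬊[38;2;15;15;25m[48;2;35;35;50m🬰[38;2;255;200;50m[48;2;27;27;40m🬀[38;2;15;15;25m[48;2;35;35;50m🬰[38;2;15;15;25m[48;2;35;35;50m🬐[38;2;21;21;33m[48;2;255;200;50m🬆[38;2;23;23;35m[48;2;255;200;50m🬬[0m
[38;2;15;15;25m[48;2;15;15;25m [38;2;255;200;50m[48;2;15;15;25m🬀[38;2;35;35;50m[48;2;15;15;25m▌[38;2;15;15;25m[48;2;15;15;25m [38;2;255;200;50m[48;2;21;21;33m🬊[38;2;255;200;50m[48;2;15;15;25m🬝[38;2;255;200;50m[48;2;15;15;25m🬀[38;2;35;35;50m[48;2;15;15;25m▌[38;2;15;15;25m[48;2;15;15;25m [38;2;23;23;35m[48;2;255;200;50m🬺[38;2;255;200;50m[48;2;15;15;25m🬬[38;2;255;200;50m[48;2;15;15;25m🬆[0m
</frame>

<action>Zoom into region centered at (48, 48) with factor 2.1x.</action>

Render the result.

<frame>
[38;2;255;200;50m[48;2;15;15;25m🬬[38;2;255;200;50m[48;2;15;15;25m🬆[38;2;35;35;50m[48;2;15;15;25m▌[38;2;15;15;25m[48;2;15;15;25m [38;2;15;15;25m[48;2;35;35;50m▌[38;2;15;15;25m[48;2;15;15;25m [38;2;15;15;25m[48;2;255;200;50m🬐[38;2;255;200;50m[48;2;255;200;50m [38;2;15;15;25m[48;2;255;200;50m🬸[38;2;15;15;25m[48;2;35;35;50m▌[38;2;15;15;25m[48;2;15;15;25m [38;2;15;15;25m[48;2;15;15;25m [0m
[38;2;15;15;25m[48;2;35;35;50m🬰[38;2;15;15;25m[48;2;35;35;50m🬰[38;2;35;35;50m[48;2;15;15;25m🬛[38;2;15;15;25m[48;2;35;35;50m🬰[38;2;15;15;25m[48;2;35;35;50m🬐[38;2;15;15;25m[48;2;35;35;50m🬰[38;2;15;15;25m[48;2;35;35;50m🬰[38;2;255;200;50m[48;2;27;27;40m🬀[38;2;23;23;35m[48;2;255;200;50m🬝[38;2;28;28;41m[48;2;255;200;50m🬊[38;2;15;15;25m[48;2;35;35;50m🬰[38;2;15;15;25m[48;2;35;35;50m🬰[0m
[38;2;15;15;25m[48;2;15;15;25m [38;2;15;15;25m[48;2;15;15;25m [38;2;35;35;50m[48;2;15;15;25m▌[38;2;15;15;25m[48;2;15;15;25m [38;2;15;15;25m[48;2;35;35;50m▌[38;2;15;15;25m[48;2;15;15;25m [38;2;15;15;25m[48;2;15;15;25m [38;2;35;35;50m[48;2;15;15;25m▌[38;2;255;200;50m[48;2;15;15;25m🬊[38;2;255;200;50m[48;2;35;35;50m🬝[38;2;255;200;50m[48;2;15;15;25m🬀[38;2;15;15;25m[48;2;15;15;25m [0m
[38;2;35;35;50m[48;2;15;15;25m🬂[38;2;35;35;50m[48;2;15;15;25m🬂[38;2;35;35;50m[48;2;15;15;25m🬕[38;2;35;35;50m[48;2;15;15;25m🬂[38;2;35;35;50m[48;2;15;15;25m🬨[38;2;35;35;50m[48;2;15;15;25m🬂[38;2;35;35;50m[48;2;15;15;25m🬂[38;2;35;35;50m[48;2;15;15;25m🬕[38;2;35;35;50m[48;2;15;15;25m🬂[38;2;35;35;50m[48;2;15;15;25m🬨[38;2;35;35;50m[48;2;15;15;25m🬂[38;2;35;35;50m[48;2;15;15;25m🬂[0m
[38;2;15;15;25m[48;2;35;35;50m🬰[38;2;15;15;25m[48;2;35;35;50m🬰[38;2;35;35;50m[48;2;15;15;25m🬛[38;2;15;15;25m[48;2;35;35;50m🬰[38;2;15;15;25m[48;2;35;35;50m🬐[38;2;23;23;35m[48;2;255;200;50m🬝[38;2;15;15;25m[48;2;35;35;50m🬰[38;2;35;35;50m[48;2;15;15;25m🬛[38;2;15;15;25m[48;2;35;35;50m🬰[38;2;15;15;25m[48;2;35;35;50m🬐[38;2;15;15;25m[48;2;35;35;50m🬰[38;2;15;15;25m[48;2;35;35;50m🬰[0m
[38;2;15;15;25m[48;2;15;15;25m [38;2;15;15;25m[48;2;15;15;25m [38;2;35;35;50m[48;2;15;15;25m▌[38;2;15;15;25m[48;2;15;15;25m [38;2;23;23;35m[48;2;255;200;50m🬴[38;2;255;200;50m[48;2;255;200;50m [38;2;255;200;50m[48;2;15;15;25m🬛[38;2;35;35;50m[48;2;15;15;25m▌[38;2;15;15;25m[48;2;15;15;25m [38;2;15;15;25m[48;2;35;35;50m▌[38;2;15;15;25m[48;2;15;15;25m [38;2;15;15;25m[48;2;15;15;25m [0m
</frame>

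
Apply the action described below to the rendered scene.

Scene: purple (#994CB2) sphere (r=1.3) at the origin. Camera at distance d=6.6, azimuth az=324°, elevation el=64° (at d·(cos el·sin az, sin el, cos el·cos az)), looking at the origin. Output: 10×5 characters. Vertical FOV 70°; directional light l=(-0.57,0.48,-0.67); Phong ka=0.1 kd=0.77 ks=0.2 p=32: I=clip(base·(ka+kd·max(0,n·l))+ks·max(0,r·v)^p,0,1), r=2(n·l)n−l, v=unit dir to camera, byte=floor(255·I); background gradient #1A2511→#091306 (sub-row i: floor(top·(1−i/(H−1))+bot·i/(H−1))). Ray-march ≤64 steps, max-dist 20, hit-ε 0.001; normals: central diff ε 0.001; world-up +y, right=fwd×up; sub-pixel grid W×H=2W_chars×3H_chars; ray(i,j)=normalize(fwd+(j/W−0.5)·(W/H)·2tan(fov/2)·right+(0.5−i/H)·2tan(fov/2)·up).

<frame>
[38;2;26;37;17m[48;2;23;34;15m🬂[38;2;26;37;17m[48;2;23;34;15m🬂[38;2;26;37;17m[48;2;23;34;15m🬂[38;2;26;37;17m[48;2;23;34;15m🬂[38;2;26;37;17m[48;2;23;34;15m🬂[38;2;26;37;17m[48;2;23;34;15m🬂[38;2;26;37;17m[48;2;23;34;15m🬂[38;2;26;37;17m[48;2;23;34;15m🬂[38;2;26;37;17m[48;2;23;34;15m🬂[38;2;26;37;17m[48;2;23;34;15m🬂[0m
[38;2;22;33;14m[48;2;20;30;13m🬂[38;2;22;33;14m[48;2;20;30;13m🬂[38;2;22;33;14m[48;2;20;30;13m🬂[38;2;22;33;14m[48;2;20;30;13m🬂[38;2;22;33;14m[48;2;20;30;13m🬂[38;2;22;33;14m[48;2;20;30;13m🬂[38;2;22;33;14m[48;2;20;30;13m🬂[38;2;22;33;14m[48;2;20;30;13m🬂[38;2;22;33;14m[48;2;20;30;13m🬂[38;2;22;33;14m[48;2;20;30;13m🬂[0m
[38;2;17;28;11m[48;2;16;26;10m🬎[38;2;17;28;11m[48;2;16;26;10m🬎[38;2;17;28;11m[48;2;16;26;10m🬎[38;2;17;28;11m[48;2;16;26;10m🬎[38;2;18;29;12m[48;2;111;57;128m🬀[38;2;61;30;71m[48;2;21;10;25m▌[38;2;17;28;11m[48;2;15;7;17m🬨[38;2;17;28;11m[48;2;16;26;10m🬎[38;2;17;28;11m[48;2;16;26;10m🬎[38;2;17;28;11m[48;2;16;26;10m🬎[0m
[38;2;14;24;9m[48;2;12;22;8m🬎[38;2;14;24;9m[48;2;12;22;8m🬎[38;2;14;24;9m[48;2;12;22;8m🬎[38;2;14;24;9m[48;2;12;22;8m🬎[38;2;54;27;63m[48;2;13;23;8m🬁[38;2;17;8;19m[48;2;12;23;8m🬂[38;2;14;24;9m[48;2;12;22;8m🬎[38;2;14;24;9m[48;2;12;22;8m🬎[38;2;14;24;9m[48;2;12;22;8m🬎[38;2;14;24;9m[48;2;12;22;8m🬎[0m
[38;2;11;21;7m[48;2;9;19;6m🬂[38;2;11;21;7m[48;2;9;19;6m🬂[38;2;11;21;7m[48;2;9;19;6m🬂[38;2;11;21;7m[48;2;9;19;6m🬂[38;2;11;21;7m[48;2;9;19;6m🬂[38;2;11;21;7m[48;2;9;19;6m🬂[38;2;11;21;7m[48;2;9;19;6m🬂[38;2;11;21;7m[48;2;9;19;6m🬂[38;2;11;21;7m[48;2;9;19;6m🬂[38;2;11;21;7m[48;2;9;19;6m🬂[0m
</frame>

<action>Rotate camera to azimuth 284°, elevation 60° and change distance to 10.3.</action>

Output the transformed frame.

<frame>
[38;2;26;37;17m[48;2;23;34;15m🬂[38;2;26;37;17m[48;2;23;34;15m🬂[38;2;26;37;17m[48;2;23;34;15m🬂[38;2;26;37;17m[48;2;23;34;15m🬂[38;2;26;37;17m[48;2;23;34;15m🬂[38;2;26;37;17m[48;2;23;34;15m🬂[38;2;26;37;17m[48;2;23;34;15m🬂[38;2;26;37;17m[48;2;23;34;15m🬂[38;2;26;37;17m[48;2;23;34;15m🬂[38;2;26;37;17m[48;2;23;34;15m🬂[0m
[38;2;22;33;14m[48;2;20;30;13m🬂[38;2;22;33;14m[48;2;20;30;13m🬂[38;2;22;33;14m[48;2;20;30;13m🬂[38;2;22;33;14m[48;2;20;30;13m🬂[38;2;22;33;14m[48;2;20;30;13m🬂[38;2;22;33;14m[48;2;20;30;13m🬂[38;2;22;33;14m[48;2;20;30;13m🬂[38;2;22;33;14m[48;2;20;30;13m🬂[38;2;22;33;14m[48;2;20;30;13m🬂[38;2;22;33;14m[48;2;20;30;13m🬂[0m
[38;2;17;28;11m[48;2;16;26;10m🬎[38;2;17;28;11m[48;2;16;26;10m🬎[38;2;17;28;11m[48;2;16;26;10m🬎[38;2;17;28;11m[48;2;16;26;10m🬎[38;2;17;28;11m[48;2;125;62;145m🬕[38;2;16;18;14m[48;2;83;41;96m🬨[38;2;17;28;11m[48;2;16;26;10m🬎[38;2;17;28;11m[48;2;16;26;10m🬎[38;2;17;28;11m[48;2;16;26;10m🬎[38;2;17;28;11m[48;2;16;26;10m🬎[0m
[38;2;14;24;9m[48;2;12;22;8m🬎[38;2;14;24;9m[48;2;12;22;8m🬎[38;2;14;24;9m[48;2;12;22;8m🬎[38;2;14;24;9m[48;2;12;22;8m🬎[38;2;14;24;9m[48;2;12;22;8m🬎[38;2;14;24;9m[48;2;12;22;8m🬎[38;2;14;24;9m[48;2;12;22;8m🬎[38;2;14;24;9m[48;2;12;22;8m🬎[38;2;14;24;9m[48;2;12;22;8m🬎[38;2;14;24;9m[48;2;12;22;8m🬎[0m
[38;2;11;21;7m[48;2;9;19;6m🬂[38;2;11;21;7m[48;2;9;19;6m🬂[38;2;11;21;7m[48;2;9;19;6m🬂[38;2;11;21;7m[48;2;9;19;6m🬂[38;2;11;21;7m[48;2;9;19;6m🬂[38;2;11;21;7m[48;2;9;19;6m🬂[38;2;11;21;7m[48;2;9;19;6m🬂[38;2;11;21;7m[48;2;9;19;6m🬂[38;2;11;21;7m[48;2;9;19;6m🬂[38;2;11;21;7m[48;2;9;19;6m🬂[0m
</frame>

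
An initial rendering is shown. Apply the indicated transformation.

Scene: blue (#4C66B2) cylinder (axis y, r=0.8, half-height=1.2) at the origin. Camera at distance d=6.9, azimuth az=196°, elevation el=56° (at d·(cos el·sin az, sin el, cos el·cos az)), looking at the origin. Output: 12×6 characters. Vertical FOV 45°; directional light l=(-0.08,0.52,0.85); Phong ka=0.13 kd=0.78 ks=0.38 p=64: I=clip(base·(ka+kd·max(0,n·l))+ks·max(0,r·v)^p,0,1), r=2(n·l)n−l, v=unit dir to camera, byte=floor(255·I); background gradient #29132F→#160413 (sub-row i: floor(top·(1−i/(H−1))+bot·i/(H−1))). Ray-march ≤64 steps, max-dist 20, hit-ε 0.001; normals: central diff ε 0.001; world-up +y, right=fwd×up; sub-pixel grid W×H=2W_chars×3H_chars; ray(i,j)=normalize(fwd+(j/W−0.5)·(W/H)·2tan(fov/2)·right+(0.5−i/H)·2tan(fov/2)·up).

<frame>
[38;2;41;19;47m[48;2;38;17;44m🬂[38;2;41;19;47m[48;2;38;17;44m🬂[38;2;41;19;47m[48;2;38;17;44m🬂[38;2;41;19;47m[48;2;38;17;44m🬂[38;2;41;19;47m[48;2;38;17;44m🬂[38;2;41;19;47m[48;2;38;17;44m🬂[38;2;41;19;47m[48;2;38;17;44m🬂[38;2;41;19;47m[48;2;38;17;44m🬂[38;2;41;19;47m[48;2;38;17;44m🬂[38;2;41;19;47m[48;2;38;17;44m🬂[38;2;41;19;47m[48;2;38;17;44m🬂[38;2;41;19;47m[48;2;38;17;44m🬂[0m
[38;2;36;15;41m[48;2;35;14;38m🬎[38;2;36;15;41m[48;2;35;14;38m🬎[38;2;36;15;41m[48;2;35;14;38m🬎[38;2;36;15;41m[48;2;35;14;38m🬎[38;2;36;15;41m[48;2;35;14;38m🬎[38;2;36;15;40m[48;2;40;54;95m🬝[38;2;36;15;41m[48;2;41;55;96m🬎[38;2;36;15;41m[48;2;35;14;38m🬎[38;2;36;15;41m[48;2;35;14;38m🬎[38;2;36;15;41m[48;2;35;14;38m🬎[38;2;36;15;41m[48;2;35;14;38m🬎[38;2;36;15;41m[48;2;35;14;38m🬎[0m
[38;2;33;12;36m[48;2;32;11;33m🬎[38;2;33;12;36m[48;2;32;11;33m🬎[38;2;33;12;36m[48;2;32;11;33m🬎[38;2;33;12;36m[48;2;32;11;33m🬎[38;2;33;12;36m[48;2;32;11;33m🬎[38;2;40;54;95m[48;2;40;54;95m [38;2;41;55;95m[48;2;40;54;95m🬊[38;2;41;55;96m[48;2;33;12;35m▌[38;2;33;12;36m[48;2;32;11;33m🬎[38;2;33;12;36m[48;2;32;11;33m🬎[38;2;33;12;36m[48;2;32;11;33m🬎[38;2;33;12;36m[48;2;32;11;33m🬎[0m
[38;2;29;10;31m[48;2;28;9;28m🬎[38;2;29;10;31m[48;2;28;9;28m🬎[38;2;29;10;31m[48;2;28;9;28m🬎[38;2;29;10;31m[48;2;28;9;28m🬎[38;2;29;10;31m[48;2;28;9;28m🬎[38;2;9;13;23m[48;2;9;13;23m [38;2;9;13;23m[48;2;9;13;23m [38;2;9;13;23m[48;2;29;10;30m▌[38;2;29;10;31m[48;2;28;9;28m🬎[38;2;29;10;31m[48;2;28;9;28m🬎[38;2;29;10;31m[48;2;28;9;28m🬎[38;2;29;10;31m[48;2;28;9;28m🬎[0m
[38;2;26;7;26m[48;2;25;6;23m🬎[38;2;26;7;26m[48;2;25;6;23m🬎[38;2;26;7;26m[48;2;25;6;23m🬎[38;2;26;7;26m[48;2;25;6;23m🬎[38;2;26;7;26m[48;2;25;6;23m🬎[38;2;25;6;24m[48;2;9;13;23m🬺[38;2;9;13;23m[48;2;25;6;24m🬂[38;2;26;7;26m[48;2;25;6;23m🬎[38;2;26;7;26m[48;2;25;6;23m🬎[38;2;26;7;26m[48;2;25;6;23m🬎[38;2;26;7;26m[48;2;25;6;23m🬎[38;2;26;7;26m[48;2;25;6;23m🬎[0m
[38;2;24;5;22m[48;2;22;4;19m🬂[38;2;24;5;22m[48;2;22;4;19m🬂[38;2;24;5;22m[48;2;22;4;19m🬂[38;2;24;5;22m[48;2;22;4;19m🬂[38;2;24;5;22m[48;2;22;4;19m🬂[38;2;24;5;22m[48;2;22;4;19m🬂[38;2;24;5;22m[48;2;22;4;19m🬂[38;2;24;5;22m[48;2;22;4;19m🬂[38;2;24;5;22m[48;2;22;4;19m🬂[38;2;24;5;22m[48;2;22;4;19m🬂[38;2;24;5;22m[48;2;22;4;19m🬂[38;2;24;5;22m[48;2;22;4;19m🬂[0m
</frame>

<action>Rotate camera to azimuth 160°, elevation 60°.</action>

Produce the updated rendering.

<frame>
[38;2;41;19;47m[48;2;38;17;44m🬂[38;2;41;19;47m[48;2;38;17;44m🬂[38;2;41;19;47m[48;2;38;17;44m🬂[38;2;41;19;47m[48;2;38;17;44m🬂[38;2;41;19;47m[48;2;38;17;44m🬂[38;2;41;19;47m[48;2;38;17;44m🬂[38;2;41;19;47m[48;2;38;17;44m🬂[38;2;41;19;47m[48;2;38;17;44m🬂[38;2;41;19;47m[48;2;38;17;44m🬂[38;2;41;19;47m[48;2;38;17;44m🬂[38;2;41;19;47m[48;2;38;17;44m🬂[38;2;41;19;47m[48;2;38;17;44m🬂[0m
[38;2;36;15;41m[48;2;35;14;38m🬎[38;2;36;15;41m[48;2;35;14;38m🬎[38;2;36;15;41m[48;2;35;14;38m🬎[38;2;36;15;41m[48;2;35;14;38m🬎[38;2;36;15;41m[48;2;35;14;38m🬎[38;2;36;15;40m[48;2;42;56;97m🬝[38;2;36;15;41m[48;2;41;55;95m🬎[38;2;36;15;41m[48;2;35;14;38m🬎[38;2;36;15;41m[48;2;35;14;38m🬎[38;2;36;15;41m[48;2;35;14;38m🬎[38;2;36;15;41m[48;2;35;14;38m🬎[38;2;36;15;41m[48;2;35;14;38m🬎[0m
[38;2;33;12;36m[48;2;32;11;33m🬎[38;2;33;12;36m[48;2;32;11;33m🬎[38;2;33;12;36m[48;2;32;11;33m🬎[38;2;33;12;36m[48;2;32;11;33m🬎[38;2;33;12;36m[48;2;32;11;33m🬎[38;2;41;55;95m[48;2;40;54;95m🬆[38;2;41;55;95m[48;2;40;54;95m🬀[38;2;40;54;95m[48;2;33;12;35m▌[38;2;33;12;36m[48;2;32;11;33m🬎[38;2;33;12;36m[48;2;32;11;33m🬎[38;2;33;12;36m[48;2;32;11;33m🬎[38;2;33;12;36m[48;2;32;11;33m🬎[0m
[38;2;29;10;31m[48;2;28;9;28m🬎[38;2;29;10;31m[48;2;28;9;28m🬎[38;2;29;10;31m[48;2;28;9;28m🬎[38;2;29;10;31m[48;2;28;9;28m🬎[38;2;29;10;31m[48;2;28;9;28m🬎[38;2;9;13;23m[48;2;40;54;95m🬺[38;2;40;54;95m[48;2;9;13;23m🬂[38;2;9;13;23m[48;2;29;10;30m▌[38;2;29;10;31m[48;2;28;9;28m🬎[38;2;29;10;31m[48;2;28;9;28m🬎[38;2;29;10;31m[48;2;28;9;28m🬎[38;2;29;10;31m[48;2;28;9;28m🬎[0m
[38;2;26;7;26m[48;2;25;6;23m🬎[38;2;26;7;26m[48;2;25;6;23m🬎[38;2;26;7;26m[48;2;25;6;23m🬎[38;2;26;7;26m[48;2;25;6;23m🬎[38;2;26;7;26m[48;2;25;6;23m🬎[38;2;25;6;24m[48;2;9;13;23m🬺[38;2;9;13;23m[48;2;25;6;24m🬂[38;2;26;7;26m[48;2;25;6;23m🬎[38;2;26;7;26m[48;2;25;6;23m🬎[38;2;26;7;26m[48;2;25;6;23m🬎[38;2;26;7;26m[48;2;25;6;23m🬎[38;2;26;7;26m[48;2;25;6;23m🬎[0m
[38;2;24;5;22m[48;2;22;4;19m🬂[38;2;24;5;22m[48;2;22;4;19m🬂[38;2;24;5;22m[48;2;22;4;19m🬂[38;2;24;5;22m[48;2;22;4;19m🬂[38;2;24;5;22m[48;2;22;4;19m🬂[38;2;24;5;22m[48;2;22;4;19m🬂[38;2;24;5;22m[48;2;22;4;19m🬂[38;2;24;5;22m[48;2;22;4;19m🬂[38;2;24;5;22m[48;2;22;4;19m🬂[38;2;24;5;22m[48;2;22;4;19m🬂[38;2;24;5;22m[48;2;22;4;19m🬂[38;2;24;5;22m[48;2;22;4;19m🬂[0m
</frame>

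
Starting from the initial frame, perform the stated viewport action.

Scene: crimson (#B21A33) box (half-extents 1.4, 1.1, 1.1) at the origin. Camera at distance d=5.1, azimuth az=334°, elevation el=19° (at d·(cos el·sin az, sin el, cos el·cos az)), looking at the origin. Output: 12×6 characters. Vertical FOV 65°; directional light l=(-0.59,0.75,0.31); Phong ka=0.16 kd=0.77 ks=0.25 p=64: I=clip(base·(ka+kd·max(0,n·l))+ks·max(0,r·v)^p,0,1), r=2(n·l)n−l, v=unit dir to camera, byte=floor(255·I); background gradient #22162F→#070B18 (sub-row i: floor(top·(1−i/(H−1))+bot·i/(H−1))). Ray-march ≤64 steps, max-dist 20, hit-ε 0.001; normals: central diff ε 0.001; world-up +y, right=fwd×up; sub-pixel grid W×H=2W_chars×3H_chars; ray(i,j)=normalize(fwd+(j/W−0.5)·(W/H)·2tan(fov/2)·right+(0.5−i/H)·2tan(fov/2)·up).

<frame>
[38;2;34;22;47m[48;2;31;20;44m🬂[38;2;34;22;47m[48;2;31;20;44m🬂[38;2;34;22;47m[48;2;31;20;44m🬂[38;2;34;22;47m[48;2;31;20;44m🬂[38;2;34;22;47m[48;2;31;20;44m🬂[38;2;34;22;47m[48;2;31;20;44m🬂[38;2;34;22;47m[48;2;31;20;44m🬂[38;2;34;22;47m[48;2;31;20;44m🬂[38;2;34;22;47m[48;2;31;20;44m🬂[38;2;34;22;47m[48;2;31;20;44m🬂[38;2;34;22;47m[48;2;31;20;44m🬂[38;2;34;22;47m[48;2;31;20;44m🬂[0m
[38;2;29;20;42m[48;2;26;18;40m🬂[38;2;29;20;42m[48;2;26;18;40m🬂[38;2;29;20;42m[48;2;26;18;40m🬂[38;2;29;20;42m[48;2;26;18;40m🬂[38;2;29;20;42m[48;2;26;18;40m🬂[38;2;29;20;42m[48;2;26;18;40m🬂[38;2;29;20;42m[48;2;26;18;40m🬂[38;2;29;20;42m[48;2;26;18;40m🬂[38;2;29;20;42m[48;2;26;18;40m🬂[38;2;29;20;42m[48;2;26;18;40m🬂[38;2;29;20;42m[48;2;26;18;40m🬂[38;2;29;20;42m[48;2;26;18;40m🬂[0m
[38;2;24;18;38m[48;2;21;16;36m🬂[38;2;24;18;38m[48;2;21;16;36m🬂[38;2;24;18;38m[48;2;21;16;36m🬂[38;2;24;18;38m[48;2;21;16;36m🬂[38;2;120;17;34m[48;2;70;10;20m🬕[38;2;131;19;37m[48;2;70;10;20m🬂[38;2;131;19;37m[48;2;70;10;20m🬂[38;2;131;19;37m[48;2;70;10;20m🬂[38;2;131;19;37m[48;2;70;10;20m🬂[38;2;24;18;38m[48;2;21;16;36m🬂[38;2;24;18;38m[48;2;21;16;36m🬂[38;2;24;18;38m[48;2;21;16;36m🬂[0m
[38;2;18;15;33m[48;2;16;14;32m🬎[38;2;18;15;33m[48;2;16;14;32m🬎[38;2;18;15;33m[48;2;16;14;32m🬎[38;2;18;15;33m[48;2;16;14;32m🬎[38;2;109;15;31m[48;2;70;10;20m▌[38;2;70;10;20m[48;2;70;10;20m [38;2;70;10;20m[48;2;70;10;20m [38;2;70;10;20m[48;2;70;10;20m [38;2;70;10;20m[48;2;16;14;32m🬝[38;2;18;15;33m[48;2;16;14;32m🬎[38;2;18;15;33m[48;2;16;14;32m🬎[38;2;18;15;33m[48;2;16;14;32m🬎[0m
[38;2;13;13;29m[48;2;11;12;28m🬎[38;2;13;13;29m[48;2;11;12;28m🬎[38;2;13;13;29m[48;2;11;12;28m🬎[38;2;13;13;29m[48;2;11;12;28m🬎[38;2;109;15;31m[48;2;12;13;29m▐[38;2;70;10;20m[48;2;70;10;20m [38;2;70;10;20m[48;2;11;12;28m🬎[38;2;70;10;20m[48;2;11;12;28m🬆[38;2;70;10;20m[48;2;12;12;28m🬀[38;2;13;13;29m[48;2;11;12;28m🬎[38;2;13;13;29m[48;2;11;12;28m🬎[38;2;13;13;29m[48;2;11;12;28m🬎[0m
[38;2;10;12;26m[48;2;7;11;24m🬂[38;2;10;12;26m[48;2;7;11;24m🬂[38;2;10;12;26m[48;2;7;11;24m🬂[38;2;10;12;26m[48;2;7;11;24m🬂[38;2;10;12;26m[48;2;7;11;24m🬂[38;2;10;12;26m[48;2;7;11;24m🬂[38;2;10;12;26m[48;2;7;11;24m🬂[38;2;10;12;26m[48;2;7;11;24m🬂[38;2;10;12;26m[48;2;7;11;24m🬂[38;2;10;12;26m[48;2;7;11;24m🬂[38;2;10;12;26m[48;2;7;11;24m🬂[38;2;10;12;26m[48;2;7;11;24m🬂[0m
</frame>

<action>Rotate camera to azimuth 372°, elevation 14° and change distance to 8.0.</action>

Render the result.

<frame>
[38;2;34;22;47m[48;2;31;20;44m🬂[38;2;34;22;47m[48;2;31;20;44m🬂[38;2;34;22;47m[48;2;31;20;44m🬂[38;2;34;22;47m[48;2;31;20;44m🬂[38;2;34;22;47m[48;2;31;20;44m🬂[38;2;34;22;47m[48;2;31;20;44m🬂[38;2;34;22;47m[48;2;31;20;44m🬂[38;2;34;22;47m[48;2;31;20;44m🬂[38;2;34;22;47m[48;2;31;20;44m🬂[38;2;34;22;47m[48;2;31;20;44m🬂[38;2;34;22;47m[48;2;31;20;44m🬂[38;2;34;22;47m[48;2;31;20;44m🬂[0m
[38;2;29;20;42m[48;2;26;18;40m🬂[38;2;29;20;42m[48;2;26;18;40m🬂[38;2;29;20;42m[48;2;26;18;40m🬂[38;2;29;20;42m[48;2;26;18;40m🬂[38;2;29;20;42m[48;2;26;18;40m🬂[38;2;29;20;42m[48;2;26;18;40m🬂[38;2;29;20;42m[48;2;26;18;40m🬂[38;2;29;20;42m[48;2;26;18;40m🬂[38;2;29;20;42m[48;2;26;18;40m🬂[38;2;29;20;42m[48;2;26;18;40m🬂[38;2;29;20;42m[48;2;26;18;40m🬂[38;2;29;20;42m[48;2;26;18;40m🬂[0m
[38;2;24;18;38m[48;2;21;16;36m🬂[38;2;24;18;38m[48;2;21;16;36m🬂[38;2;24;18;38m[48;2;21;16;36m🬂[38;2;24;18;38m[48;2;21;16;36m🬂[38;2;22;17;37m[48;2;70;10;20m🬝[38;2;47;14;29m[48;2;131;19;37m🬰[38;2;47;14;29m[48;2;131;19;37m🬰[38;2;131;19;37m[48;2;32;15;33m🬃[38;2;24;18;38m[48;2;21;16;36m🬂[38;2;24;18;38m[48;2;21;16;36m🬂[38;2;24;18;38m[48;2;21;16;36m🬂[38;2;24;18;38m[48;2;21;16;36m🬂[0m
[38;2;18;15;33m[48;2;16;14;32m🬎[38;2;18;15;33m[48;2;16;14;32m🬎[38;2;18;15;33m[48;2;16;14;32m🬎[38;2;18;15;33m[48;2;16;14;32m🬎[38;2;70;10;20m[48;2;17;15;33m▐[38;2;70;10;20m[48;2;70;10;20m [38;2;70;10;20m[48;2;70;10;20m [38;2;70;10;20m[48;2;17;15;33m▌[38;2;18;15;33m[48;2;16;14;32m🬎[38;2;18;15;33m[48;2;16;14;32m🬎[38;2;18;15;33m[48;2;16;14;32m🬎[38;2;18;15;33m[48;2;16;14;32m🬎[0m
[38;2;13;13;29m[48;2;11;12;28m🬎[38;2;13;13;29m[48;2;11;12;28m🬎[38;2;13;13;29m[48;2;11;12;28m🬎[38;2;13;13;29m[48;2;11;12;28m🬎[38;2;13;13;29m[48;2;11;12;28m🬎[38;2;13;13;29m[48;2;11;12;28m🬎[38;2;13;13;29m[48;2;11;12;28m🬎[38;2;13;13;29m[48;2;11;12;28m🬎[38;2;13;13;29m[48;2;11;12;28m🬎[38;2;13;13;29m[48;2;11;12;28m🬎[38;2;13;13;29m[48;2;11;12;28m🬎[38;2;13;13;29m[48;2;11;12;28m🬎[0m
[38;2;10;12;26m[48;2;7;11;24m🬂[38;2;10;12;26m[48;2;7;11;24m🬂[38;2;10;12;26m[48;2;7;11;24m🬂[38;2;10;12;26m[48;2;7;11;24m🬂[38;2;10;12;26m[48;2;7;11;24m🬂[38;2;10;12;26m[48;2;7;11;24m🬂[38;2;10;12;26m[48;2;7;11;24m🬂[38;2;10;12;26m[48;2;7;11;24m🬂[38;2;10;12;26m[48;2;7;11;24m🬂[38;2;10;12;26m[48;2;7;11;24m🬂[38;2;10;12;26m[48;2;7;11;24m🬂[38;2;10;12;26m[48;2;7;11;24m🬂[0m
</frame>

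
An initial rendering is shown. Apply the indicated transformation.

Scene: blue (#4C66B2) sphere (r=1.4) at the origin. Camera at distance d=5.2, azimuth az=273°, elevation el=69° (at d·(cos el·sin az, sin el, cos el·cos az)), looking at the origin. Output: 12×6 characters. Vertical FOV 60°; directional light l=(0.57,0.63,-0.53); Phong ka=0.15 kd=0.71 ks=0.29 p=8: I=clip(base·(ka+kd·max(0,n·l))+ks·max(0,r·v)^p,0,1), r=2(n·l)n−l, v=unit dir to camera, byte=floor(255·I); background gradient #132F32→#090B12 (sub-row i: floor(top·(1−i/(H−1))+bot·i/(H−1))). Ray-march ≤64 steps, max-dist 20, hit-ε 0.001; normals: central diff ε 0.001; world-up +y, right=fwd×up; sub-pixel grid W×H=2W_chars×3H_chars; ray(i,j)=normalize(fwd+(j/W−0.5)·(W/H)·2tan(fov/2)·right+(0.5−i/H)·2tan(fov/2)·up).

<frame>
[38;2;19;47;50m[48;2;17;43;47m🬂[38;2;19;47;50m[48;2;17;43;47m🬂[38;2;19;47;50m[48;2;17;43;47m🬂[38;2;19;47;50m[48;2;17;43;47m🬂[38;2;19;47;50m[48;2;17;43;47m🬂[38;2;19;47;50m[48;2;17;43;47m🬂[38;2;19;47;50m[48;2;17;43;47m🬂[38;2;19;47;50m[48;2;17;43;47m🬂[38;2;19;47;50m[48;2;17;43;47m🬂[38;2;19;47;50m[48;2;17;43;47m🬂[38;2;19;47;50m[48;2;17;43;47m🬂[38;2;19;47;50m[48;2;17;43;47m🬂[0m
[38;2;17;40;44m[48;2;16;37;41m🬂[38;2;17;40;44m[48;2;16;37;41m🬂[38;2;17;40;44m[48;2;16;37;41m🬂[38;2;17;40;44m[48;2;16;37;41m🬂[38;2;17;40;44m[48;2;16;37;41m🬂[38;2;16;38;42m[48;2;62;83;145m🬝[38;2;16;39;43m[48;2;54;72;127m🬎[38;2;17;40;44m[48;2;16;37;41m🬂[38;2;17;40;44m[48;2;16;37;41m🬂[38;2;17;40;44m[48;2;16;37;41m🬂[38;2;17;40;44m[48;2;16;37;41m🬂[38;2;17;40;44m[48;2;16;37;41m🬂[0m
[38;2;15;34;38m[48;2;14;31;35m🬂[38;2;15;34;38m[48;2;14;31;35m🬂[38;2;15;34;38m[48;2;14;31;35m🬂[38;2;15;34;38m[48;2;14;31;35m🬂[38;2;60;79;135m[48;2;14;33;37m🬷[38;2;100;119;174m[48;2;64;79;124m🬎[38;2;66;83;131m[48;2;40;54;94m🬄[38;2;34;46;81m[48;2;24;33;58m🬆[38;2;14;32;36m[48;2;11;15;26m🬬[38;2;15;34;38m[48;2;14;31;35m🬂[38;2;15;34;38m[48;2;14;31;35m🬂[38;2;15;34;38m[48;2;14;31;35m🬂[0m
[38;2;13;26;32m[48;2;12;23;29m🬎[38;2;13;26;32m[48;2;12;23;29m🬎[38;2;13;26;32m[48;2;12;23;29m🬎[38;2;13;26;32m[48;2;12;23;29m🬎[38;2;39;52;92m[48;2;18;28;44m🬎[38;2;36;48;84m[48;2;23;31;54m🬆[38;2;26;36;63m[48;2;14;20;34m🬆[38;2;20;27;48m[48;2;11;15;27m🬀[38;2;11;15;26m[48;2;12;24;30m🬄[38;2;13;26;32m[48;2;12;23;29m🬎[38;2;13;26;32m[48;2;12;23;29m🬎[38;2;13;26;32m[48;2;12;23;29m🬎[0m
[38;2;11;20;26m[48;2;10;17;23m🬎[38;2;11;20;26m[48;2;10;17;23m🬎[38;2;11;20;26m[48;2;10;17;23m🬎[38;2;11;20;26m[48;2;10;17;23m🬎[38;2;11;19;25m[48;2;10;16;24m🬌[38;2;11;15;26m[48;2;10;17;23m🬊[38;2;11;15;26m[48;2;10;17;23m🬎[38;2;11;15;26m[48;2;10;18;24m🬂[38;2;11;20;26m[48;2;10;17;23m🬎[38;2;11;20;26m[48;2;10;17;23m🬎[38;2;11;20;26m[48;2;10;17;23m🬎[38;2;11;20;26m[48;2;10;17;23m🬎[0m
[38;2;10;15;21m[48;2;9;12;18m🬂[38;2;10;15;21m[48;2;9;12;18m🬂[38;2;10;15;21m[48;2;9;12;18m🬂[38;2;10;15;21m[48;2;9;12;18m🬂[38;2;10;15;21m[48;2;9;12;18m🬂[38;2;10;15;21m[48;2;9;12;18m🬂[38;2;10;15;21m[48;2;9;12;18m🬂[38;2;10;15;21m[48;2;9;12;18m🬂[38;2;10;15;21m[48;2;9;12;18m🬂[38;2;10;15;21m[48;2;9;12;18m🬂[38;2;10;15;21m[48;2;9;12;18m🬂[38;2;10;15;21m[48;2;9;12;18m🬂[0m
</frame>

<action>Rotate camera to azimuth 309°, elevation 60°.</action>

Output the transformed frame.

<frame>
[38;2;19;47;50m[48;2;17;43;47m🬂[38;2;19;47;50m[48;2;17;43;47m🬂[38;2;19;47;50m[48;2;17;43;47m🬂[38;2;19;47;50m[48;2;17;43;47m🬂[38;2;19;47;50m[48;2;17;43;47m🬂[38;2;19;47;50m[48;2;17;43;47m🬂[38;2;19;47;50m[48;2;17;43;47m🬂[38;2;19;47;50m[48;2;17;43;47m🬂[38;2;19;47;50m[48;2;17;43;47m🬂[38;2;19;47;50m[48;2;17;43;47m🬂[38;2;19;47;50m[48;2;17;43;47m🬂[38;2;19;47;50m[48;2;17;43;47m🬂[0m
[38;2;17;40;44m[48;2;16;37;41m🬂[38;2;17;40;44m[48;2;16;37;41m🬂[38;2;17;40;44m[48;2;16;37;41m🬂[38;2;17;40;44m[48;2;16;37;41m🬂[38;2;17;40;44m[48;2;16;37;41m🬂[38;2;16;38;42m[48;2;62;83;143m🬝[38;2;16;39;43m[48;2;64;84;143m🬎[38;2;17;40;44m[48;2;16;37;41m🬂[38;2;17;40;44m[48;2;16;37;41m🬂[38;2;17;40;44m[48;2;16;37;41m🬂[38;2;17;40;44m[48;2;16;37;41m🬂[38;2;17;40;44m[48;2;16;37;41m🬂[0m
[38;2;15;34;38m[48;2;14;31;35m🬂[38;2;15;34;38m[48;2;14;31;35m🬂[38;2;15;34;38m[48;2;14;31;35m🬂[38;2;15;34;38m[48;2;14;31;35m🬂[38;2;45;60;105m[48;2;21;36;52m🬉[38;2;83;99;148m[48;2;40;52;86m🬂[38;2;105;121;169m[48;2;41;52;86m🬂[38;2;46;61;105m[48;2;29;40;70m🬆[38;2;24;32;57m[48;2;14;32;36m🬏[38;2;15;34;38m[48;2;14;31;35m🬂[38;2;15;34;38m[48;2;14;31;35m🬂[38;2;15;34;38m[48;2;14;31;35m🬂[0m
[38;2;13;26;32m[48;2;12;23;29m🬎[38;2;13;26;32m[48;2;12;23;29m🬎[38;2;13;26;32m[48;2;12;23;29m🬎[38;2;13;26;32m[48;2;12;23;29m🬎[38;2;19;25;45m[48;2;11;17;26m🬂[38;2;20;27;47m[48;2;11;15;26m🬂[38;2;19;25;45m[48;2;11;15;26m🬂[38;2;17;23;40m[48;2;11;15;26m🬂[38;2;12;23;31m[48;2;11;15;26m🬸[38;2;13;26;32m[48;2;12;23;29m🬎[38;2;13;26;32m[48;2;12;23;29m🬎[38;2;13;26;32m[48;2;12;23;29m🬎[0m
[38;2;11;20;26m[48;2;10;17;23m🬎[38;2;11;20;26m[48;2;10;17;23m🬎[38;2;11;20;26m[48;2;10;17;23m🬎[38;2;11;20;26m[48;2;10;17;23m🬎[38;2;11;19;25m[48;2;10;16;24m🬌[38;2;11;15;26m[48;2;10;17;23m🬊[38;2;11;15;26m[48;2;10;17;23m🬎[38;2;11;15;26m[48;2;10;18;24m🬂[38;2;11;20;26m[48;2;10;17;23m🬎[38;2;11;20;26m[48;2;10;17;23m🬎[38;2;11;20;26m[48;2;10;17;23m🬎[38;2;11;20;26m[48;2;10;17;23m🬎[0m
[38;2;10;15;21m[48;2;9;12;18m🬂[38;2;10;15;21m[48;2;9;12;18m🬂[38;2;10;15;21m[48;2;9;12;18m🬂[38;2;10;15;21m[48;2;9;12;18m🬂[38;2;10;15;21m[48;2;9;12;18m🬂[38;2;10;15;21m[48;2;9;12;18m🬂[38;2;10;15;21m[48;2;9;12;18m🬂[38;2;10;15;21m[48;2;9;12;18m🬂[38;2;10;15;21m[48;2;9;12;18m🬂[38;2;10;15;21m[48;2;9;12;18m🬂[38;2;10;15;21m[48;2;9;12;18m🬂[38;2;10;15;21m[48;2;9;12;18m🬂[0m
</frame>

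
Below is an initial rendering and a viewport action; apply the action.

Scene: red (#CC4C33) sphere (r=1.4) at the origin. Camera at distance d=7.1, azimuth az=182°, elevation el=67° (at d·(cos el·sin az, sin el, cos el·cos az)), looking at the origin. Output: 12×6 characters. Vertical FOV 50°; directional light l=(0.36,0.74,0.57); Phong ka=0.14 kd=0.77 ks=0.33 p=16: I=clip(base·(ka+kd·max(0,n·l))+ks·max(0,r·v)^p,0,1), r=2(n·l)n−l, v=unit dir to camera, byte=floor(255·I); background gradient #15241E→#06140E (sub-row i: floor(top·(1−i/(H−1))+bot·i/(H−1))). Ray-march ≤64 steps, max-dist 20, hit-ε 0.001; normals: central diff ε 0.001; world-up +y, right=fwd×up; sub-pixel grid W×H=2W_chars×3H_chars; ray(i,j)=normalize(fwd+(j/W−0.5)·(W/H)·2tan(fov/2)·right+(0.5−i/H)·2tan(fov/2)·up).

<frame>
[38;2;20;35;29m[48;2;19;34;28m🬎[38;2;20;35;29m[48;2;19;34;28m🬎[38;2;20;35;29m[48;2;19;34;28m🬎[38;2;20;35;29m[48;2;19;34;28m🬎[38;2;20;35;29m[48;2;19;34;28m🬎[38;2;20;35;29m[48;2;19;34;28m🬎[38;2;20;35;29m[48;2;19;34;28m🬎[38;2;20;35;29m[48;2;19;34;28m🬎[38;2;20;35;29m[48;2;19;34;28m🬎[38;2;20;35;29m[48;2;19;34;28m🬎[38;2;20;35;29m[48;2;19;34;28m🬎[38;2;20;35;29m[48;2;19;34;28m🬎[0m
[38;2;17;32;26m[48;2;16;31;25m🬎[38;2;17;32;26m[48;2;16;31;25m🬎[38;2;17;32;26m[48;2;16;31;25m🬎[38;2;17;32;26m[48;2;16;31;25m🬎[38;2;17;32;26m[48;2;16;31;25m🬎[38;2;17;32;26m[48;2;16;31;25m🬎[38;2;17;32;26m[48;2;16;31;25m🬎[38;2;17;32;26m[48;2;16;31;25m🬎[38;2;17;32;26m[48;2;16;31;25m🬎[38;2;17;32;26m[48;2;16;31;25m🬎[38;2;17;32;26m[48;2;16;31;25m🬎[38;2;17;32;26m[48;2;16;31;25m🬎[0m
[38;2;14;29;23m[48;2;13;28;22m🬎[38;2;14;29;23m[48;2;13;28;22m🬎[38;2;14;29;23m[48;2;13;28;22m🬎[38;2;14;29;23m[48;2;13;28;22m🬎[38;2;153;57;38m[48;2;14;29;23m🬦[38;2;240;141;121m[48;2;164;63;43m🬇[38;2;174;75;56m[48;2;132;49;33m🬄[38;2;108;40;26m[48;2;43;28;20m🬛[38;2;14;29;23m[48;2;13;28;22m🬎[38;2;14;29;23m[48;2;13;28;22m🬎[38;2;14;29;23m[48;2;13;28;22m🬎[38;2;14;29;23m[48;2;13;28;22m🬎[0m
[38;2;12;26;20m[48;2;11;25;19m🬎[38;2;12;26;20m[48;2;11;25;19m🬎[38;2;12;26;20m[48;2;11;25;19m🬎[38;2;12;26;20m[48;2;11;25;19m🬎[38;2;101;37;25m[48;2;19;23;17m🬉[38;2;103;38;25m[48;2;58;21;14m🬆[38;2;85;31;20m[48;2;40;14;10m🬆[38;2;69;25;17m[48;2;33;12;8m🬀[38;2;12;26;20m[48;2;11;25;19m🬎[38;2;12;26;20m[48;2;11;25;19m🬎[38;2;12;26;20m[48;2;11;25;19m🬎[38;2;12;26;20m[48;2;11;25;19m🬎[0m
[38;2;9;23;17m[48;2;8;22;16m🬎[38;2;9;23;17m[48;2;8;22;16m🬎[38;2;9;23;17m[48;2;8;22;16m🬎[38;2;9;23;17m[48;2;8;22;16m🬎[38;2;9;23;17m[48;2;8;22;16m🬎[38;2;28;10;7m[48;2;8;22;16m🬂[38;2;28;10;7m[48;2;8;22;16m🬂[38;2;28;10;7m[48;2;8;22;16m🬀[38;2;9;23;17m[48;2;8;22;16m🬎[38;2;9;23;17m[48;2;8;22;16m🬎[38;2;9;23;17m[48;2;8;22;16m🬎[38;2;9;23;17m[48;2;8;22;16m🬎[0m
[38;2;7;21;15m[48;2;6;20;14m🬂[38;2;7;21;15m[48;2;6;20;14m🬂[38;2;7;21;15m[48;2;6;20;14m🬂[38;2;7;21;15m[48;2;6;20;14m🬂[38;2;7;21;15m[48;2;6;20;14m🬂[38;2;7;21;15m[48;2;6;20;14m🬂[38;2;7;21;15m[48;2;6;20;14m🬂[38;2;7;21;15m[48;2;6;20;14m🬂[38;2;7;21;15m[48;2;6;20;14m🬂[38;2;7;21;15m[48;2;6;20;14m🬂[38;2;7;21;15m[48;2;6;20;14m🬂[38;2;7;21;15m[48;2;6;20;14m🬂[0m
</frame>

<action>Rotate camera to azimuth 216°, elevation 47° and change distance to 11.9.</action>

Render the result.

<frame>
[38;2;20;35;29m[48;2;19;34;28m🬎[38;2;20;35;29m[48;2;19;34;28m🬎[38;2;20;35;29m[48;2;19;34;28m🬎[38;2;20;35;29m[48;2;19;34;28m🬎[38;2;20;35;29m[48;2;19;34;28m🬎[38;2;20;35;29m[48;2;19;34;28m🬎[38;2;20;35;29m[48;2;19;34;28m🬎[38;2;20;35;29m[48;2;19;34;28m🬎[38;2;20;35;29m[48;2;19;34;28m🬎[38;2;20;35;29m[48;2;19;34;28m🬎[38;2;20;35;29m[48;2;19;34;28m🬎[38;2;20;35;29m[48;2;19;34;28m🬎[0m
[38;2;17;32;26m[48;2;16;31;25m🬎[38;2;17;32;26m[48;2;16;31;25m🬎[38;2;17;32;26m[48;2;16;31;25m🬎[38;2;17;32;26m[48;2;16;31;25m🬎[38;2;17;32;26m[48;2;16;31;25m🬎[38;2;17;32;26m[48;2;16;31;25m🬎[38;2;17;32;26m[48;2;16;31;25m🬎[38;2;17;32;26m[48;2;16;31;25m🬎[38;2;17;32;26m[48;2;16;31;25m🬎[38;2;17;32;26m[48;2;16;31;25m🬎[38;2;17;32;26m[48;2;16;31;25m🬎[38;2;17;32;26m[48;2;16;31;25m🬎[0m
[38;2;14;29;23m[48;2;13;28;22m🬎[38;2;14;29;23m[48;2;13;28;22m🬎[38;2;14;29;23m[48;2;13;28;22m🬎[38;2;14;29;23m[48;2;13;28;22m🬎[38;2;14;29;23m[48;2;13;28;22m🬎[38;2;14;29;23m[48;2;117;43;29m🬆[38;2;15;30;24m[48;2;136;52;36m🬂[38;2;104;39;26m[48;2;14;29;23m🬏[38;2;14;29;23m[48;2;13;28;22m🬎[38;2;14;29;23m[48;2;13;28;22m🬎[38;2;14;29;23m[48;2;13;28;22m🬎[38;2;14;29;23m[48;2;13;28;22m🬎[0m
[38;2;12;26;20m[48;2;11;25;19m🬎[38;2;12;26;20m[48;2;11;25;19m🬎[38;2;12;26;20m[48;2;11;25;19m🬎[38;2;12;26;20m[48;2;11;25;19m🬎[38;2;12;26;20m[48;2;11;25;19m🬎[38;2;30;11;7m[48;2;11;25;19m🬬[38;2;42;15;10m[48;2;28;10;7m🬂[38;2;34;12;8m[48;2;11;25;19m🬄[38;2;12;26;20m[48;2;11;25;19m🬎[38;2;12;26;20m[48;2;11;25;19m🬎[38;2;12;26;20m[48;2;11;25;19m🬎[38;2;12;26;20m[48;2;11;25;19m🬎[0m
[38;2;9;23;17m[48;2;8;22;16m🬎[38;2;9;23;17m[48;2;8;22;16m🬎[38;2;9;23;17m[48;2;8;22;16m🬎[38;2;9;23;17m[48;2;8;22;16m🬎[38;2;9;23;17m[48;2;8;22;16m🬎[38;2;9;23;17m[48;2;8;22;16m🬎[38;2;9;23;17m[48;2;8;22;16m🬎[38;2;9;23;17m[48;2;8;22;16m🬎[38;2;9;23;17m[48;2;8;22;16m🬎[38;2;9;23;17m[48;2;8;22;16m🬎[38;2;9;23;17m[48;2;8;22;16m🬎[38;2;9;23;17m[48;2;8;22;16m🬎[0m
[38;2;7;21;15m[48;2;6;20;14m🬂[38;2;7;21;15m[48;2;6;20;14m🬂[38;2;7;21;15m[48;2;6;20;14m🬂[38;2;7;21;15m[48;2;6;20;14m🬂[38;2;7;21;15m[48;2;6;20;14m🬂[38;2;7;21;15m[48;2;6;20;14m🬂[38;2;7;21;15m[48;2;6;20;14m🬂[38;2;7;21;15m[48;2;6;20;14m🬂[38;2;7;21;15m[48;2;6;20;14m🬂[38;2;7;21;15m[48;2;6;20;14m🬂[38;2;7;21;15m[48;2;6;20;14m🬂[38;2;7;21;15m[48;2;6;20;14m🬂[0m
</frame>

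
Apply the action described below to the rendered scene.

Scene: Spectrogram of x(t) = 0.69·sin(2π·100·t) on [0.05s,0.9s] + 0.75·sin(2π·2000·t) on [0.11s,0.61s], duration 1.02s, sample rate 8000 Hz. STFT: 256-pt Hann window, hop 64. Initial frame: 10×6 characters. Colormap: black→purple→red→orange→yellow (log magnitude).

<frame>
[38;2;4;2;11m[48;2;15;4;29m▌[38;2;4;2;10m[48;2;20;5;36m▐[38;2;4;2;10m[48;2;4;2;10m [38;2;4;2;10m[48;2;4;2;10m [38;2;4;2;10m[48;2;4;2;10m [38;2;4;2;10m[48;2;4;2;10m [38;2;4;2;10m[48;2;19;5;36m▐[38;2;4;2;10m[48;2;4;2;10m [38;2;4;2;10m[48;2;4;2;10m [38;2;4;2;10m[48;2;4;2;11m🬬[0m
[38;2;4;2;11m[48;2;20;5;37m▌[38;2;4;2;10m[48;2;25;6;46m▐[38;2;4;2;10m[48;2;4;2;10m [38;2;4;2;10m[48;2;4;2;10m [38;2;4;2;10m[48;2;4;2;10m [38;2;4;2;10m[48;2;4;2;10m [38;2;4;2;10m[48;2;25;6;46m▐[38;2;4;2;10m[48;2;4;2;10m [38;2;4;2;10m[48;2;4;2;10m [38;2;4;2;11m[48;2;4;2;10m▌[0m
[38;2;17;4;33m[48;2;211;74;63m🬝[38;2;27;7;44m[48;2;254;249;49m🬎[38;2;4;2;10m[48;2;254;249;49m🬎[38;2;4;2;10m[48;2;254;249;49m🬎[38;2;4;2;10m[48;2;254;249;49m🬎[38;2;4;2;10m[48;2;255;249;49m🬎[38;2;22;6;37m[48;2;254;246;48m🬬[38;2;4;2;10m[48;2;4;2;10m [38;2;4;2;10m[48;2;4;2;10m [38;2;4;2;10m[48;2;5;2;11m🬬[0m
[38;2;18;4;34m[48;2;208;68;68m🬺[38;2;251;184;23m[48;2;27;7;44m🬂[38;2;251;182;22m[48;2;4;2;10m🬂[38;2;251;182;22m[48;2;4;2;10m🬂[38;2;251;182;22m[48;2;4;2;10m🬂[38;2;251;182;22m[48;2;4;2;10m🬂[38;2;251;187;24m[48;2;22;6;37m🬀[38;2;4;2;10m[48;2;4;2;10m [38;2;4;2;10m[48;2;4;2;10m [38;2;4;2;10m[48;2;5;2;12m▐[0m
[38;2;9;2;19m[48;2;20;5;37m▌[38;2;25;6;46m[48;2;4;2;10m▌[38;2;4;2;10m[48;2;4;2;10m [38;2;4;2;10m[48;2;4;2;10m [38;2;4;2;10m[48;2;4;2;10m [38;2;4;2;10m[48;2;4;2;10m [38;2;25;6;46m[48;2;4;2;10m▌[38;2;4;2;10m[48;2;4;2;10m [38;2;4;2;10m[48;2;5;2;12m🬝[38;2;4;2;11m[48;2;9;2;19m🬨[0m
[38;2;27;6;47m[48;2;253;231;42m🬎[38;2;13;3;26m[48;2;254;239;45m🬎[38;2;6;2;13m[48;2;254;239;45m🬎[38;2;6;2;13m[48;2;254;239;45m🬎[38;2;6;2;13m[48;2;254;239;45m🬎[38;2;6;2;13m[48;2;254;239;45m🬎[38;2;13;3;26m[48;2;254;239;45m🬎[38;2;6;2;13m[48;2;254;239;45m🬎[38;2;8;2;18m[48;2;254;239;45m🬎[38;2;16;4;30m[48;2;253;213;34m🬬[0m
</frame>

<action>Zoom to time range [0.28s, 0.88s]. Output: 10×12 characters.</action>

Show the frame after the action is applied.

<frame>
[38;2;4;2;10m[48;2;4;2;10m [38;2;4;2;10m[48;2;4;2;10m [38;2;4;2;10m[48;2;4;2;10m [38;2;4;2;10m[48;2;4;2;10m [38;2;4;2;10m[48;2;4;2;10m [38;2;9;3;18m[48;2;19;5;35m▌[38;2;4;2;10m[48;2;4;2;10m [38;2;4;2;10m[48;2;4;2;10m [38;2;4;2;10m[48;2;4;2;10m [38;2;4;2;10m[48;2;4;2;10m [0m
[38;2;4;2;10m[48;2;4;2;10m [38;2;4;2;10m[48;2;4;2;10m [38;2;4;2;10m[48;2;4;2;10m [38;2;4;2;10m[48;2;4;2;10m [38;2;4;2;10m[48;2;4;2;10m [38;2;9;3;19m[48;2;20;5;37m▌[38;2;4;2;10m[48;2;4;2;10m [38;2;4;2;10m[48;2;4;2;10m [38;2;4;2;10m[48;2;4;2;10m [38;2;4;2;10m[48;2;4;2;10m [0m
[38;2;4;2;10m[48;2;4;2;10m [38;2;4;2;10m[48;2;4;2;10m [38;2;4;2;10m[48;2;4;2;10m [38;2;4;2;10m[48;2;4;2;10m [38;2;4;2;10m[48;2;4;2;10m [38;2;10;3;21m[48;2;22;5;41m▌[38;2;4;2;10m[48;2;4;2;10m [38;2;4;2;10m[48;2;4;2;10m [38;2;4;2;10m[48;2;4;2;10m [38;2;4;2;10m[48;2;4;2;10m [0m
[38;2;4;2;10m[48;2;4;2;10m [38;2;4;2;10m[48;2;4;2;10m [38;2;4;2;10m[48;2;4;2;10m [38;2;4;2;10m[48;2;4;2;10m [38;2;4;2;10m[48;2;4;2;10m [38;2;12;3;24m[48;2;27;6;49m▌[38;2;4;2;10m[48;2;4;2;10m [38;2;4;2;10m[48;2;4;2;10m [38;2;4;2;10m[48;2;4;2;10m [38;2;4;2;10m[48;2;4;2;10m [0m
[38;2;4;2;10m[48;2;4;2;10m [38;2;4;2;10m[48;2;4;2;10m [38;2;4;2;10m[48;2;4;2;10m [38;2;4;2;10m[48;2;4;2;10m [38;2;4;2;10m[48;2;4;2;10m [38;2;17;4;33m[48;2;39;9;69m▌[38;2;4;2;10m[48;2;4;2;10m [38;2;4;2;10m[48;2;4;2;10m [38;2;4;2;10m[48;2;4;2;10m [38;2;4;2;10m[48;2;4;2;10m [0m
[38;2;4;2;10m[48;2;255;249;49m🬎[38;2;4;2;10m[48;2;254;249;49m🬎[38;2;4;2;10m[48;2;254;249;49m🬎[38;2;4;2;10m[48;2;254;249;49m🬎[38;2;4;2;10m[48;2;254;249;49m🬎[38;2;68;16;73m[48;2;253;227;40m🬎[38;2;4;2;10m[48;2;4;2;10m [38;2;4;2;10m[48;2;4;2;10m [38;2;4;2;10m[48;2;4;2;10m [38;2;4;2;10m[48;2;4;2;10m [0m
[38;2;251;182;22m[48;2;4;2;10m🬂[38;2;251;182;22m[48;2;4;2;10m🬂[38;2;251;182;22m[48;2;4;2;10m🬂[38;2;251;182;22m[48;2;4;2;10m🬂[38;2;251;182;22m[48;2;4;2;10m🬂[38;2;251;182;22m[48;2;68;16;73m🬂[38;2;4;2;10m[48;2;4;2;10m [38;2;4;2;10m[48;2;4;2;10m [38;2;4;2;10m[48;2;4;2;10m [38;2;4;2;10m[48;2;4;2;10m [0m
[38;2;4;2;10m[48;2;4;2;10m [38;2;4;2;10m[48;2;4;2;10m [38;2;4;2;10m[48;2;4;2;10m [38;2;4;2;10m[48;2;4;2;10m [38;2;4;2;10m[48;2;4;2;10m [38;2;39;9;69m[48;2;17;4;33m▐[38;2;4;2;10m[48;2;4;2;10m [38;2;4;2;10m[48;2;4;2;10m [38;2;4;2;10m[48;2;4;2;10m [38;2;4;2;10m[48;2;4;2;10m [0m
[38;2;4;2;10m[48;2;4;2;10m [38;2;4;2;10m[48;2;4;2;10m [38;2;4;2;10m[48;2;4;2;10m [38;2;4;2;10m[48;2;4;2;10m [38;2;4;2;10m[48;2;4;2;10m [38;2;27;6;49m[48;2;12;3;24m▐[38;2;4;2;10m[48;2;4;2;10m [38;2;4;2;10m[48;2;4;2;10m [38;2;4;2;10m[48;2;4;2;10m [38;2;4;2;10m[48;2;4;2;10m [0m
[38;2;4;2;10m[48;2;4;2;10m [38;2;4;2;10m[48;2;4;2;10m [38;2;4;2;10m[48;2;4;2;10m [38;2;4;2;10m[48;2;4;2;10m [38;2;4;2;10m[48;2;4;2;10m [38;2;22;5;41m[48;2;10;3;20m▐[38;2;4;2;10m[48;2;4;2;10m [38;2;4;2;10m[48;2;4;2;10m [38;2;4;2;10m[48;2;4;2;10m [38;2;4;2;10m[48;2;4;2;10m [0m
[38;2;4;2;10m[48;2;5;2;11m🬎[38;2;4;2;10m[48;2;5;2;11m🬎[38;2;4;2;10m[48;2;5;2;11m🬎[38;2;4;2;10m[48;2;5;2;11m🬎[38;2;4;2;10m[48;2;5;2;11m🬎[38;2;20;5;37m[48;2;9;3;19m▐[38;2;4;2;10m[48;2;5;2;11m🬎[38;2;4;2;10m[48;2;5;2;11m🬎[38;2;4;2;10m[48;2;5;2;11m🬎[38;2;4;2;10m[48;2;5;2;11m🬎[0m
[38;2;8;2;16m[48;2;253;219;37m🬂[38;2;8;2;17m[48;2;253;219;37m🬂[38;2;8;2;16m[48;2;253;219;37m🬂[38;2;8;2;16m[48;2;253;219;37m🬂[38;2;8;2;17m[48;2;253;219;37m🬂[38;2;16;4;31m[48;2;253;219;37m🬂[38;2;8;2;17m[48;2;253;219;37m🬂[38;2;8;2;16m[48;2;253;219;37m🬂[38;2;8;2;16m[48;2;253;219;37m🬂[38;2;8;2;17m[48;2;253;219;37m🬂[0m
</frame>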